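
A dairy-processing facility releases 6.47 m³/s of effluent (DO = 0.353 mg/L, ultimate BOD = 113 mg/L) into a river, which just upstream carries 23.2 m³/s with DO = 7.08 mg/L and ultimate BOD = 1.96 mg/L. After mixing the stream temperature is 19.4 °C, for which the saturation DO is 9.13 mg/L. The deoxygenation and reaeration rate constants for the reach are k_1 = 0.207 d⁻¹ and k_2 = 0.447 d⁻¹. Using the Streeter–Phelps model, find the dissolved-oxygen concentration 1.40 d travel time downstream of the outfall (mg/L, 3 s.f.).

Mixed DO = (23.2×7.08 + 6.47×0.353)/(23.2+6.47) = 166.5/29.67 = 5.613 mg/L.
Mixed L₀ = (23.2×1.96 + 6.47×113)/(29.67) = 776.6/29.67 = 26.17 mg/L.
Initial deficit D₀ = C_s − DO₀ = 9.13 − 5.613 = 3.517 mg/L.
D(1.40) = [0.207×26.17/(0.447−0.207)](e^(−0.207×1.40) − e^(−0.447×1.40)) + 3.517 e^(−0.447×1.40)
= 22.58 × (0.7484 − 0.5348) + 3.517 × 0.5348 = 6.703 mg/L.
DO = 9.13 − 6.703 = 2.427 mg/L.

DO ≈ 2.43 mg/L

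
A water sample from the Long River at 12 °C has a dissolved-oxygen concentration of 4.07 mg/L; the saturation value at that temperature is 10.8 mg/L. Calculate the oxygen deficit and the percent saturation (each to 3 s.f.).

D ≈ 6.73 mg/L; 37.7 % saturation

D = C_s − C = 10.8 − 4.07 = 6.73 mg/L.
% saturation = 4.07/10.8 × 100 = 37.7 %.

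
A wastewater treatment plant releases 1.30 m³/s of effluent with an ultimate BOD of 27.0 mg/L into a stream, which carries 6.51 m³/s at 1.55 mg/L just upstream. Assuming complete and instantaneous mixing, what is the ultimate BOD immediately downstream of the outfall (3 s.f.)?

5.79 mg/L

Flow-weighted mixing: C = (Q_r C_r + Q_w C_w)/(Q_r + Q_w)
= (6.51×1.55 + 1.30×27.0)/(6.51 + 1.30) = 45.19/7.810 = 5.786 mg/L.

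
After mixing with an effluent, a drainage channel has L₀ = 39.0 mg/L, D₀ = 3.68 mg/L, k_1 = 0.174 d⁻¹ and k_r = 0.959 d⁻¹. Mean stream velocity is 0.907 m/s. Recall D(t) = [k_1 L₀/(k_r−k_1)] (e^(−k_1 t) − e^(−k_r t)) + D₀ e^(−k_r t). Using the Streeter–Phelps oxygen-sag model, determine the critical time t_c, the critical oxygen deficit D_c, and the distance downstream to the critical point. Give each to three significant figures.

With k_r/k_1 = 5.511 and 1 − D₀(k_r−k_1)/(k_1 L₀) = 0.5743,
t_c = ln(5.511 × 0.5743) / (0.959 − 0.174) = ln(3.165) / 0.7850 = 1.152/0.7850 = 1.468 d.
L(t_c) = L₀ e^(−k_1 t_c) = 39.0 × 0.7746 = 30.21 mg/L, and at the critical point k_r D_c = k_1 L, so D_c = (0.174/0.959) × 30.21 = 5.481 mg/L.
x_c = v t_c = 0.907 m/s × 1.468 d × 86400 s/d = 115000 m ≈ 115 km.

t_c ≈ 1.47 d; D_c ≈ 5.48 mg/L; x_c ≈ 115 km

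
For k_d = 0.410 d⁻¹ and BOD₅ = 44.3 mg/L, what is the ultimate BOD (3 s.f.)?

BOD₅ = L₀(1 − e^(−5k_d)) ⇒ L₀ = BOD₅ / (1 − e^(−5×0.410))
= 44.3 / (1 − 0.1287) = 44.3 / 0.8713 = 50.85 mg/L.

L₀ ≈ 50.8 mg/L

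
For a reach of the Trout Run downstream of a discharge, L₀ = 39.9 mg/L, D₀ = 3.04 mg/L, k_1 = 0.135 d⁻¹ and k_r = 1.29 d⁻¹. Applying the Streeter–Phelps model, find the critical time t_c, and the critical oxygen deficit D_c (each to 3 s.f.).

With k_r/k_1 = 9.556 and 1 − D₀(k_r−k_1)/(k_1 L₀) = 0.3481,
t_c = ln(9.556 × 0.3481) / (1.29 − 0.135) = ln(3.327) / 1.155 = 1.202/1.155 = 1.041 d.
L(t_c) = L₀ e^(−k_1 t_c) = 39.9 × 0.8689 = 34.67 mg/L, and at the critical point k_r D_c = k_1 L, so D_c = (0.135/1.29) × 34.67 = 3.628 mg/L.

t_c ≈ 1.04 d; D_c ≈ 3.63 mg/L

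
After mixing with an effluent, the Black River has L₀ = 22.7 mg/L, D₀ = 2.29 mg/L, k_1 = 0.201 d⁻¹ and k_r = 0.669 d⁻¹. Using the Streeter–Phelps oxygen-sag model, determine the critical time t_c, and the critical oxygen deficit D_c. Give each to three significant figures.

t_c ≈ 2.00 d; D_c ≈ 4.57 mg/L

With k_r/k_1 = 3.328 and 1 − D₀(k_r−k_1)/(k_1 L₀) = 0.7651,
t_c = ln(3.328 × 0.7651) / (0.669 − 0.201) = ln(2.547) / 0.4680 = 0.9347/0.4680 = 1.997 d.
L(t_c) = L₀ e^(−k_1 t_c) = 22.7 × 0.6693 = 15.19 mg/L, and at the critical point k_r D_c = k_1 L, so D_c = (0.201/0.669) × 15.19 = 4.565 mg/L.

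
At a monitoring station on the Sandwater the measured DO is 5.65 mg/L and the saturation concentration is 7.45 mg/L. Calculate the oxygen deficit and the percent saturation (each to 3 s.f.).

D = C_s − C = 7.45 − 5.65 = 1.80 mg/L.
% saturation = 5.65/7.45 × 100 = 75.8 %.

D ≈ 1.80 mg/L; 75.8 % saturation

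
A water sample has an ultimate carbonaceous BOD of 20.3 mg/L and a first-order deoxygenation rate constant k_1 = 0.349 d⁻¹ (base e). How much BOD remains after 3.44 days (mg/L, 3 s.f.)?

L ≈ 6.11 mg/L

L_t = L₀ e^(−k_1 t) = 20.3 × e^(−0.349×3.44) = 20.3 × 0.3010 = 6.111 mg/L.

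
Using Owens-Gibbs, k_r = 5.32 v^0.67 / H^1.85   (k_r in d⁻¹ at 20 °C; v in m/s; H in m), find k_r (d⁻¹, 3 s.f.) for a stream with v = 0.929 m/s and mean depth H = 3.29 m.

k_r ≈ 0.559 d⁻¹

k_r = 5.32 × 0.929^0.67 / 3.29^1.85 = 5.32 × 0.9519 / 9.053 = 0.5593 d⁻¹.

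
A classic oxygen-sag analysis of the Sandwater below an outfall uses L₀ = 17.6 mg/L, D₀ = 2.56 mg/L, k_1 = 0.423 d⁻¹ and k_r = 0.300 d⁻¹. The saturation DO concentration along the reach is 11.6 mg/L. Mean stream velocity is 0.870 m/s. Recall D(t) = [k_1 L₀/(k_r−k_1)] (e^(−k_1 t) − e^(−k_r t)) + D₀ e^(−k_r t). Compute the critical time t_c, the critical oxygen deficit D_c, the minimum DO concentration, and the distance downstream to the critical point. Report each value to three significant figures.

t_c ≈ 2.46 d; D_c ≈ 8.78 mg/L; min DO ≈ 2.82 mg/L; x_c ≈ 185 km

With k_r/k_1 = 0.7092 and 1 − D₀(k_r−k_1)/(k_1 L₀) = 1.042,
t_c = ln(0.7092 × 1.042) / (0.300 − 0.423) = ln(0.7392) / -0.1230 = -0.3022/-0.1230 = 2.457 d.
D_c = (k_1/k_r) L₀ e^(−k_1 t_c) = (0.423/0.300) × 17.6 × e^(−0.423×2.457) = 1.410 × 17.6 × 0.3538 = 8.779 mg/L.
Minimum DO = C_s − D_c = 11.6 − 8.779 = 2.821 mg/L.
x_c = v t_c = 0.870 m/s × 2.457 d × 86400 s/d = 184700 m ≈ 185 km.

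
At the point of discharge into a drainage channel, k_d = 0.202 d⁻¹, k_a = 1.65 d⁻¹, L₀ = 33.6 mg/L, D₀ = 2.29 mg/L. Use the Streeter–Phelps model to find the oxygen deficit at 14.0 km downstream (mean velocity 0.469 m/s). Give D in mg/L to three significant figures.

Travel time t = x/v = 14.0 km / (0.469 m/s) = 14000 m / 0.469 m/s = 29850 s = 0.3455 d.
k_d L₀/(k_a−k_d) = 0.202×33.6/(1.65−0.202) = 6.787/1.448 = 4.687 mg/L.
e^(−k_d t) = e^(−0.202×0.3455) = 0.9326; e^(−k_a t) = e^(−1.65×0.3455) = 0.5655.
D = 4.687 × (0.9326 − 0.5655) + 2.29 × 0.5655 = 1.721 + 1.295 = 3.016 mg/L.

D ≈ 3.02 mg/L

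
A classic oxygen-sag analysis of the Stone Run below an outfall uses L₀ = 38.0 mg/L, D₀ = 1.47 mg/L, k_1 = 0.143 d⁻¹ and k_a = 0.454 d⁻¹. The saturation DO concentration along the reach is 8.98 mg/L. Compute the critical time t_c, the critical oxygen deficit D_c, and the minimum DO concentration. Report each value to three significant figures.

With k_a/k_1 = 3.175 and 1 − D₀(k_a−k_1)/(k_1 L₀) = 0.9159,
t_c = ln(3.175 × 0.9159) / (0.454 − 0.143) = ln(2.908) / 0.3110 = 1.067/0.3110 = 3.432 d.
D_c = (k_1/k_a) L₀ e^(−k_1 t_c) = (0.143/0.454) × 38.0 × e^(−0.143×3.432) = 0.3150 × 38.0 × 0.6121 = 7.327 mg/L.
Minimum DO = C_s − D_c = 8.98 − 7.327 = 1.653 mg/L.

t_c ≈ 3.43 d; D_c ≈ 7.33 mg/L; min DO ≈ 1.65 mg/L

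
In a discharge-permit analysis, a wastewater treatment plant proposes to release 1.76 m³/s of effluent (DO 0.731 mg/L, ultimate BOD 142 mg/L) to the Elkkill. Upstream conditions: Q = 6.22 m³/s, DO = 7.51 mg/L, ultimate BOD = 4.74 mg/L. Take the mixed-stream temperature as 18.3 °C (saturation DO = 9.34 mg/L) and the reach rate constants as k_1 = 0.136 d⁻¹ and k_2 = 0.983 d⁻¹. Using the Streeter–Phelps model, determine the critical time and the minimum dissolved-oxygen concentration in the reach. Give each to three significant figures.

t_c ≈ 1.28 d; minimum DO ≈ 5.27 mg/L

Mixed DO = (6.22×7.51 + 1.76×0.731)/(6.22+1.76) = 48.00/7.980 = 6.015 mg/L.
Mixed L₀ = (6.22×4.74 + 1.76×142)/(7.980) = 279.4/7.980 = 35.01 mg/L.
Initial deficit D₀ = C_s − DO₀ = 9.34 − 6.015 = 3.325 mg/L.
t_c = (1/0.8470) ln[(0.983/0.136)(1 − 3.325×0.8470/(0.136×35.01))] = 1.181 × ln(2.953) = 1.278 d.
D_c = (0.136/0.983) × 35.01 × e^(−0.136×1.278) = 0.1384 × 35.01 × 0.8404 = 4.071 mg/L.
Minimum DO = 9.34 − 4.071 = 5.269 mg/L.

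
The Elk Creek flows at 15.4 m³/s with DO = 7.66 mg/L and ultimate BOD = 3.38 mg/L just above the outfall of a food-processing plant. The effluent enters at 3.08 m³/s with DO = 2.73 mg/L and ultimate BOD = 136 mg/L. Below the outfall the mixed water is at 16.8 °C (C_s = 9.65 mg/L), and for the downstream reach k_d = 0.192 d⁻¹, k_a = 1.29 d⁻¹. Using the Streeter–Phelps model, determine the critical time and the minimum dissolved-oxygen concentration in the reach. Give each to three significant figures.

t_c ≈ 0.827 d; minimum DO ≈ 6.41 mg/L

Mixed DO = (15.4×7.66 + 3.08×2.73)/(15.4+3.08) = 126.4/18.48 = 6.838 mg/L.
Mixed L₀ = (15.4×3.38 + 3.08×136)/(18.48) = 470.9/18.48 = 25.48 mg/L.
Initial deficit D₀ = C_s − DO₀ = 9.65 − 6.838 = 2.812 mg/L.
t_c = (1/1.098) ln[(1.29/0.192)(1 − 2.812×1.098/(0.192×25.48))] = 0.9107 × ln(2.479) = 0.8270 d.
D_c = (0.192/1.29) × 25.48 × e^(−0.192×0.8270) = 0.1488 × 25.48 × 0.8532 = 3.236 mg/L.
Minimum DO = 9.65 − 3.236 = 6.414 mg/L.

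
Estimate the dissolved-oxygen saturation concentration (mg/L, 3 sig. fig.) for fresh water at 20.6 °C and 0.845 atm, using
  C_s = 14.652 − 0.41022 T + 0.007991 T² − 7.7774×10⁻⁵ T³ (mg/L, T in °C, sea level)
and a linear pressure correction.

C_s ≈ 7.53 mg/L

At sea level: C_s = 14.652 − 0.41022×20.6 + 0.007991×20.6² − 7.7774×10⁻⁵×20.6³ = 8.913 mg/L.
Pressure correction: C_s' = 8.913 × 0.845 = 7.531 mg/L.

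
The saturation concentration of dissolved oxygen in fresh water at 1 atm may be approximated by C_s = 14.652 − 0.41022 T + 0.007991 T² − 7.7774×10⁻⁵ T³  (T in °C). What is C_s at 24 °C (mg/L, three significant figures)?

C_s = 14.652 − 0.41022×24 + 0.007991×24² − 7.7774×10⁻⁵×24³ = 8.334 mg/L.

C_s ≈ 8.33 mg/L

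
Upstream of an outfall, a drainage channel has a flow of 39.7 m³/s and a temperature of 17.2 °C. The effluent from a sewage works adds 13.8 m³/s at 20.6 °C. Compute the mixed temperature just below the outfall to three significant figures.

18.1 °C

Flow-weighted mixing: C = (Q_r C_r + Q_w C_w)/(Q_r + Q_w)
= (39.7×17.2 + 13.8×20.6)/(39.7 + 13.8) = 967.1/53.50 = 18.08 °C.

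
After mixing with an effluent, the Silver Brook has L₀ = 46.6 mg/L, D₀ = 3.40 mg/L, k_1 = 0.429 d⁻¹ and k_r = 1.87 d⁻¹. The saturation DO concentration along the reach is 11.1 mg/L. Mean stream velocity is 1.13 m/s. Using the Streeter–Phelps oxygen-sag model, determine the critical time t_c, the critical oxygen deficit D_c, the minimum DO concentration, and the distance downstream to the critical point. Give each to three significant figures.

t_c ≈ 0.827 d; D_c ≈ 7.50 mg/L; min DO ≈ 3.60 mg/L; x_c ≈ 80.7 km

At the critical point dD/dt = 0, so k_1 L₀ e^(−k_1 t) = k_r D. Substituting D(t) from the Streeter–Phelps equation and solving for t gives
t_c = ln[(k_r/k_1)(1 − D₀(k_r−k_1)/(k_1 L₀))] / (k_r−k_1).
Here k_r−k_1 = 1.441 d⁻¹ and 1 − D₀(k_r−k_1)/(k_1 L₀) = 1 − 3.40×1.441/(0.429×46.6) = 0.7549, so
t_c = ln(4.359 × 0.7549) / 1.441 = 1.191 / 1.441 = 0.8266 d.
L(t_c) = L₀ e^(−k_1 t_c) = 46.6 × 0.7015 = 32.69 mg/L, and at the critical point k_r D_c = k_1 L, so D_c = (0.429/1.87) × 32.69 = 7.499 mg/L.
Minimum DO = C_s − D_c = 11.1 − 7.499 = 3.601 mg/L.
x_c = v t_c = 1.13 m/s × 0.8266 d × 86400 s/d = 80700 m ≈ 80.7 km.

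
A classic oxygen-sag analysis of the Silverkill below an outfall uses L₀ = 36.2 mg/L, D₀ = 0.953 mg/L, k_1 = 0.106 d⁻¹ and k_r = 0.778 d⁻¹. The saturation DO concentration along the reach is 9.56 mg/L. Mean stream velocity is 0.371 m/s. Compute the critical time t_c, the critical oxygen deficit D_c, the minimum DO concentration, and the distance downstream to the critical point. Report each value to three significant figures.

t_c ≈ 2.69 d; D_c ≈ 3.71 mg/L; min DO ≈ 5.85 mg/L; x_c ≈ 86.4 km

With k_r/k_1 = 7.340 and 1 − D₀(k_r−k_1)/(k_1 L₀) = 0.8331,
t_c = ln(7.340 × 0.8331) / (0.778 − 0.106) = ln(6.115) / 0.6720 = 1.811/0.6720 = 2.694 d.
D_c = (k_1/k_r) L₀ e^(−k_1 t_c) = (0.106/0.778) × 36.2 × e^(−0.106×2.694) = 0.1362 × 36.2 × 0.7516 = 3.707 mg/L.
Minimum DO = C_s − D_c = 9.56 − 3.707 = 5.853 mg/L.
x_c = v t_c = 0.371 m/s × 2.694 d × 86400 s/d = 86370 m ≈ 86.4 km.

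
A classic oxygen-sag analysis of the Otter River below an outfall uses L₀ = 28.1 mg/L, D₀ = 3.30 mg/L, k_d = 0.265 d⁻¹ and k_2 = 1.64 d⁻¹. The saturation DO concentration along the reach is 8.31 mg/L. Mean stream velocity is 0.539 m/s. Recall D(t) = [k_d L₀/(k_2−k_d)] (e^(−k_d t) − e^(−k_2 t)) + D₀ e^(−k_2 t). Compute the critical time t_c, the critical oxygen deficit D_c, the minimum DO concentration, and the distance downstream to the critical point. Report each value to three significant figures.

With k_2/k_d = 6.189 and 1 − D₀(k_2−k_d)/(k_d L₀) = 0.3907,
t_c = ln(6.189 × 0.3907) / (1.64 − 0.265) = ln(2.418) / 1.375 = 0.8828/1.375 = 0.6420 d.
D_c = (k_d/k_2) L₀ e^(−k_d t_c) = (0.265/1.64) × 28.1 × e^(−0.265×0.6420) = 0.1616 × 28.1 × 0.8435 = 3.830 mg/L.
Minimum DO = C_s − D_c = 8.31 − 3.830 = 4.480 mg/L.
x_c = v t_c = 0.539 m/s × 0.6420 d × 86400 s/d = 29900 m ≈ 29.9 km.

t_c ≈ 0.642 d; D_c ≈ 3.83 mg/L; min DO ≈ 4.48 mg/L; x_c ≈ 29.9 km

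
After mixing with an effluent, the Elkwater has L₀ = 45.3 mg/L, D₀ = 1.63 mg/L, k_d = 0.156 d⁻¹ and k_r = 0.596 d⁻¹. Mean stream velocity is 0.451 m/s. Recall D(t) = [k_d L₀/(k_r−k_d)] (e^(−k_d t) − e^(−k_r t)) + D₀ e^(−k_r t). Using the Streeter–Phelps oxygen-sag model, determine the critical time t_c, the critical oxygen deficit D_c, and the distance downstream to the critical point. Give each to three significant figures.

t_c ≈ 2.80 d; D_c ≈ 7.66 mg/L; x_c ≈ 109 km

At the critical point dD/dt = 0, so k_d L₀ e^(−k_d t) = k_r D. Substituting D(t) from the Streeter–Phelps equation and solving for t gives
t_c = ln[(k_r/k_d)(1 − D₀(k_r−k_d)/(k_d L₀))] / (k_r−k_d).
Here k_r−k_d = 0.4400 d⁻¹ and 1 − D₀(k_r−k_d)/(k_d L₀) = 1 − 1.63×0.4400/(0.156×45.3) = 0.8985, so
t_c = ln(3.821 × 0.8985) / 0.4400 = 1.233 / 0.4400 = 2.803 d.
D_c = (k_d/k_r) L₀ e^(−k_d t_c) = (0.156/0.596) × 45.3 × e^(−0.156×2.803) = 0.2617 × 45.3 × 0.6458 = 7.657 mg/L.
x_c = v t_c = 0.451 m/s × 2.803 d × 86400 s/d = 109200 m ≈ 109 km.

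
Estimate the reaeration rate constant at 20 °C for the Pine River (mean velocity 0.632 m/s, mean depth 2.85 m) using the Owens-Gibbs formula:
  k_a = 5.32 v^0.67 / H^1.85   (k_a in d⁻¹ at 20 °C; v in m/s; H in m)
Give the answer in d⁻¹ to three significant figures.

k_a = 5.32 × 0.632^0.67 / 2.85^1.85 = 5.32 × 0.7353 / 6.942 = 0.5635 d⁻¹.

k_a ≈ 0.564 d⁻¹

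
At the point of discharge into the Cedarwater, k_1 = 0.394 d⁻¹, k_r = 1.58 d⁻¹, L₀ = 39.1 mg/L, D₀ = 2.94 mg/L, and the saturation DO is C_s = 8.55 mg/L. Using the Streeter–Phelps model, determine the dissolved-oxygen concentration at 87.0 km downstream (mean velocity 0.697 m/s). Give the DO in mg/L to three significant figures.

DO ≈ 2.22 mg/L

Travel time t = x/v = 87.0 km / (0.697 m/s) = 87000 m / 0.697 m/s = 124800 s = 1.445 d.
k_1 L₀/(k_r−k_1) = 0.394×39.1/(1.58−0.394) = 15.41/1.186 = 12.99 mg/L.
e^(−k_1 t) = e^(−0.394×1.445) = 0.5660; e^(−k_r t) = e^(−1.58×1.445) = 0.1020.
D = 12.99 × (0.5660 − 0.1020) + 2.94 × 0.1020 = 6.027 + 0.2999 = 6.326 mg/L.
DO = C_s − D = 8.55 − 6.326 = 2.224 mg/L.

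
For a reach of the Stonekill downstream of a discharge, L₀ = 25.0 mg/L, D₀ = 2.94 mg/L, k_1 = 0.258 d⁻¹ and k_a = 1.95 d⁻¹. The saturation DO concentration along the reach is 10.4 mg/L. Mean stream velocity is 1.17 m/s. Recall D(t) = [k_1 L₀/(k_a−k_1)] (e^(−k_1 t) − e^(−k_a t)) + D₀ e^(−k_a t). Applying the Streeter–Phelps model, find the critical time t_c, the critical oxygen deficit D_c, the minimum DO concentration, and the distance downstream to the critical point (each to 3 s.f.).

At the critical point dD/dt = 0, so k_1 L₀ e^(−k_1 t) = k_a D. Substituting D(t) from the Streeter–Phelps equation and solving for t gives
t_c = ln[(k_a/k_1)(1 − D₀(k_a−k_1)/(k_1 L₀))] / (k_a−k_1).
Here k_a−k_1 = 1.692 d⁻¹ and 1 − D₀(k_a−k_1)/(k_1 L₀) = 1 − 2.94×1.692/(0.258×25.0) = 0.2288, so
t_c = ln(7.558 × 0.2288) / 1.692 = 0.5476 / 1.692 = 0.3236 d.
D_c = (k_1/k_a) L₀ e^(−k_1 t_c) = (0.258/1.95) × 25.0 × e^(−0.258×0.3236) = 0.1323 × 25.0 × 0.9199 = 3.043 mg/L.
Minimum DO = C_s − D_c = 10.4 − 3.043 = 7.357 mg/L.
x_c = v t_c = 1.17 m/s × 0.3236 d × 86400 s/d = 32710 m ≈ 32.7 km.

t_c ≈ 0.324 d; D_c ≈ 3.04 mg/L; min DO ≈ 7.36 mg/L; x_c ≈ 32.7 km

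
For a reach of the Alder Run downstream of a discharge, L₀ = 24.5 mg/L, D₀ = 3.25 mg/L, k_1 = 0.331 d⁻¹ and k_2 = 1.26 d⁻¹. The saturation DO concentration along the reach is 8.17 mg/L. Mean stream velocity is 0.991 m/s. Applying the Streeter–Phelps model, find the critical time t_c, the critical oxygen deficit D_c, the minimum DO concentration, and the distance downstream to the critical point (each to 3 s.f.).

At the critical point dD/dt = 0, so k_1 L₀ e^(−k_1 t) = k_2 D. Substituting D(t) from the Streeter–Phelps equation and solving for t gives
t_c = ln[(k_2/k_1)(1 − D₀(k_2−k_1)/(k_1 L₀))] / (k_2−k_1).
Here k_2−k_1 = 0.9290 d⁻¹ and 1 − D₀(k_2−k_1)/(k_1 L₀) = 1 − 3.25×0.9290/(0.331×24.5) = 0.6277, so
t_c = ln(3.807 × 0.6277) / 0.9290 = 0.8710 / 0.9290 = 0.9376 d.
D_c = (k_1/k_2) L₀ e^(−k_1 t_c) = (0.331/1.26) × 24.5 × e^(−0.331×0.9376) = 0.2627 × 24.5 × 0.7332 = 4.719 mg/L.
Minimum DO = C_s − D_c = 8.17 − 4.719 = 3.451 mg/L.
x_c = v t_c = 0.991 m/s × 0.9376 d × 86400 s/d = 80280 m ≈ 80.3 km.

t_c ≈ 0.938 d; D_c ≈ 4.72 mg/L; min DO ≈ 3.45 mg/L; x_c ≈ 80.3 km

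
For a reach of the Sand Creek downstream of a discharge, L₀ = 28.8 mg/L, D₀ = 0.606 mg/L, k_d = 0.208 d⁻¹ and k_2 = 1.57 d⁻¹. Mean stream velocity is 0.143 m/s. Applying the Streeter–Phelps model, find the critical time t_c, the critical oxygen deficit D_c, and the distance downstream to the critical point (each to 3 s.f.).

t_c ≈ 1.38 d; D_c ≈ 2.87 mg/L; x_c ≈ 17.0 km

With k_2/k_d = 7.548 and 1 − D₀(k_2−k_d)/(k_d L₀) = 0.8622,
t_c = ln(7.548 × 0.8622) / (1.57 − 0.208) = ln(6.508) / 1.362 = 1.873/1.362 = 1.375 d.
D_c = (k_d/k_2) L₀ e^(−k_d t_c) = (0.208/1.57) × 28.8 × e^(−0.208×1.375) = 0.1325 × 28.8 × 0.7512 = 2.866 mg/L.
x_c = v t_c = 0.143 m/s × 1.375 d × 86400 s/d = 16990 m ≈ 17.0 km.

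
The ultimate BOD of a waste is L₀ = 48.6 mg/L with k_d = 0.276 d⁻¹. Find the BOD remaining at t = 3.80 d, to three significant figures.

L ≈ 17.0 mg/L

L_t = L₀ e^(−k_d t) = 48.6 × e^(−0.276×3.80) = 48.6 × 0.3504 = 17.03 mg/L.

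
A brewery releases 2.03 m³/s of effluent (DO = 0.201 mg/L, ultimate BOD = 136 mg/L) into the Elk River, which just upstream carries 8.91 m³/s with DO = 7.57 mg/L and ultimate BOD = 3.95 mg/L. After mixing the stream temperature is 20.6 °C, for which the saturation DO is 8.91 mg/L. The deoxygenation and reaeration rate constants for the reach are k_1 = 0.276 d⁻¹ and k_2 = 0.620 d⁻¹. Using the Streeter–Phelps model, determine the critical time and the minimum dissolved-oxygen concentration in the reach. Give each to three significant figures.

Mixed DO = (8.91×7.57 + 2.03×0.201)/(8.91+2.03) = 67.86/10.94 = 6.203 mg/L.
Mixed L₀ = (8.91×3.95 + 2.03×136)/(10.94) = 311.3/10.94 = 28.45 mg/L.
Initial deficit D₀ = C_s − DO₀ = 8.91 − 6.203 = 2.707 mg/L.
t_c = (1/0.3440) ln[(0.620/0.276)(1 − 2.707×0.3440/(0.276×28.45))] = 2.907 × ln(1.980) = 1.986 d.
D_c = (0.276/0.620) × 28.45 × e^(−0.276×1.986) = 0.4452 × 28.45 × 0.5781 = 7.322 mg/L.
Minimum DO = 8.91 − 7.322 = 1.588 mg/L.

t_c ≈ 1.99 d; minimum DO ≈ 1.59 mg/L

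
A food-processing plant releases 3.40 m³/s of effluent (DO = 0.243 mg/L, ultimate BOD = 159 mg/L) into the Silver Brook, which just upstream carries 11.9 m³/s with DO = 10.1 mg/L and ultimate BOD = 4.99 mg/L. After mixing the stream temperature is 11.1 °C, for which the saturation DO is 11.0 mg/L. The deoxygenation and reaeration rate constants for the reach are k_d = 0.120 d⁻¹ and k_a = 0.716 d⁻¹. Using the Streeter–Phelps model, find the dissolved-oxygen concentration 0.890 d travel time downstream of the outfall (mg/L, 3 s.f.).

Mixed DO = (11.9×10.1 + 3.40×0.243)/(11.9+3.40) = 121.0/15.30 = 7.910 mg/L.
Mixed L₀ = (11.9×4.99 + 3.40×159)/(15.30) = 600.0/15.30 = 39.21 mg/L.
Initial deficit D₀ = C_s − DO₀ = 11.0 − 7.910 = 3.090 mg/L.
D(0.890) = [0.120×39.21/(0.716−0.120)](e^(−0.120×0.890) − e^(−0.716×0.890)) + 3.090 e^(−0.716×0.890)
= 7.896 × (0.8987 − 0.5287) + 3.090 × 0.5287 = 4.555 mg/L.
DO = 11.0 − 4.555 = 6.445 mg/L.

DO ≈ 6.44 mg/L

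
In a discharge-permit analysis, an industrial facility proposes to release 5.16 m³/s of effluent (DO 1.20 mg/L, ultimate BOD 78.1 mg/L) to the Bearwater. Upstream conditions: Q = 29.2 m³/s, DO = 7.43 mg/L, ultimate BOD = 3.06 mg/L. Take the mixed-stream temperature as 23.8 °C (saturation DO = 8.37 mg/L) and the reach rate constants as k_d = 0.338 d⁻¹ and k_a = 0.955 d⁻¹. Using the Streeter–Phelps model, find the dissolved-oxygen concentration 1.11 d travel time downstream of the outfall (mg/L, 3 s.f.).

DO ≈ 5.05 mg/L

Mixed DO = (29.2×7.43 + 5.16×1.20)/(29.2+5.16) = 223.1/34.36 = 6.494 mg/L.
Mixed L₀ = (29.2×3.06 + 5.16×78.1)/(34.36) = 492.3/34.36 = 14.33 mg/L.
Initial deficit D₀ = C_s − DO₀ = 8.37 − 6.494 = 1.876 mg/L.
D(1.11) = [0.338×14.33/(0.955−0.338)](e^(−0.338×1.11) − e^(−0.955×1.11)) + 1.876 e^(−0.955×1.11)
= 7.850 × (0.6872 − 0.3464) + 1.876 × 0.3464 = 3.324 mg/L.
DO = 8.37 − 3.324 = 5.046 mg/L.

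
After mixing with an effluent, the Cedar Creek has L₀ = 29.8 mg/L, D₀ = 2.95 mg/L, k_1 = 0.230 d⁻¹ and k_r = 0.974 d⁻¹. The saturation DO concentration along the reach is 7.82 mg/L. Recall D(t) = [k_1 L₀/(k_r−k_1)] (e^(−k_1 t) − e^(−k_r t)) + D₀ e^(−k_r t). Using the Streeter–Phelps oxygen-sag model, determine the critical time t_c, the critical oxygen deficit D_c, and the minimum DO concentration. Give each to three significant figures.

t_c ≈ 1.42 d; D_c ≈ 5.07 mg/L; min DO ≈ 2.75 mg/L

With k_r/k_1 = 4.235 and 1 − D₀(k_r−k_1)/(k_1 L₀) = 0.6798,
t_c = ln(4.235 × 0.6798) / (0.974 − 0.230) = ln(2.879) / 0.7440 = 1.057/0.7440 = 1.421 d.
L(t_c) = L₀ e^(−k_1 t_c) = 29.8 × 0.7212 = 21.49 mg/L, and at the critical point k_r D_c = k_1 L, so D_c = (0.230/0.974) × 21.49 = 5.075 mg/L.
Minimum DO = C_s − D_c = 7.82 − 5.075 = 2.745 mg/L.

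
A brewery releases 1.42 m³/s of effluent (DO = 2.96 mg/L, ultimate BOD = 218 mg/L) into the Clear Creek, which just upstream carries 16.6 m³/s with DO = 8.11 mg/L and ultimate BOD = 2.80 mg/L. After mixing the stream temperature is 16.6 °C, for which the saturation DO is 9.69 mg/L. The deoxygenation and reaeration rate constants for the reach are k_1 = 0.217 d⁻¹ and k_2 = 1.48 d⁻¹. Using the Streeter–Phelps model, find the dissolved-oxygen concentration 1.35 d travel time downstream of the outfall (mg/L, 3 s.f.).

DO ≈ 7.35 mg/L

Mixed DO = (16.6×8.11 + 1.42×2.96)/(16.6+1.42) = 138.8/18.02 = 7.704 mg/L.
Mixed L₀ = (16.6×2.80 + 1.42×218)/(18.02) = 356.0/18.02 = 19.76 mg/L.
Initial deficit D₀ = C_s − DO₀ = 9.69 − 7.704 = 1.986 mg/L.
D(1.35) = [0.217×19.76/(1.48−0.217)](e^(−0.217×1.35) − e^(−1.48×1.35)) + 1.986 e^(−1.48×1.35)
= 3.395 × (0.7461 − 0.1356) + 1.986 × 0.1356 = 2.342 mg/L.
DO = 9.69 − 2.342 = 7.348 mg/L.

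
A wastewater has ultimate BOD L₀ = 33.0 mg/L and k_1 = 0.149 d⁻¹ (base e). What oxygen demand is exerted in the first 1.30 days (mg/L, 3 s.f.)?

y_t = L₀(1 − e^(−k_1 t)) = 33.0 × (1 − e^(−0.149×1.30))
= 33.0 × (1 − 0.8239) = 33.0 × 0.1761 = 5.811 mg/L.

y ≈ 5.81 mg/L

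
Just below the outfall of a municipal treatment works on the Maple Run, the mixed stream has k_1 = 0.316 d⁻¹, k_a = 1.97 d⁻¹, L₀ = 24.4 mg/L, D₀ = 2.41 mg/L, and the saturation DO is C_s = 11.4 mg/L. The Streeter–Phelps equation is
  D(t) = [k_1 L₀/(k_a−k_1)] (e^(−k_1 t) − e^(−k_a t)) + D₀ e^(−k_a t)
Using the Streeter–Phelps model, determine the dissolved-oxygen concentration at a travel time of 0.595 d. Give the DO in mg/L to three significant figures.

k_1 L₀/(k_a−k_1) = 0.316×24.4/(1.97−0.316) = 7.710/1.654 = 4.662 mg/L.
e^(−k_1 t) = e^(−0.316×0.5950) = 0.8286; e^(−k_a t) = e^(−1.97×0.5950) = 0.3097.
D = 4.662 × (0.8286 − 0.3097) + 2.41 × 0.3097 = 2.419 + 0.7464 = 3.165 mg/L.
DO = C_s − D = 11.4 − 3.165 = 8.235 mg/L.

DO ≈ 8.23 mg/L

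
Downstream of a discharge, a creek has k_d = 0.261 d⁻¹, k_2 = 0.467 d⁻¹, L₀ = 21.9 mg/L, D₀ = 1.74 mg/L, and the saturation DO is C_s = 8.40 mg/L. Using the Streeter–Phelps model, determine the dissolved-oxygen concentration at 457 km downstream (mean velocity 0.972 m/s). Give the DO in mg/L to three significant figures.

DO ≈ 3.74 mg/L

Travel time t = x/v = 457 km / (0.972 m/s) = 457000 m / 0.972 m/s = 470200 s = 5.442 d.
k_d L₀/(k_2−k_d) = 0.261×21.9/(0.467−0.261) = 5.716/0.2060 = 27.75 mg/L.
e^(−k_d t) = e^(−0.261×5.442) = 0.2416; e^(−k_2 t) = e^(−0.467×5.442) = 0.07877.
D = 27.75 × (0.2416 − 0.07877) + 1.74 × 0.07877 = 4.519 + 0.1371 = 4.656 mg/L.
DO = C_s − D = 8.40 − 4.656 = 3.744 mg/L.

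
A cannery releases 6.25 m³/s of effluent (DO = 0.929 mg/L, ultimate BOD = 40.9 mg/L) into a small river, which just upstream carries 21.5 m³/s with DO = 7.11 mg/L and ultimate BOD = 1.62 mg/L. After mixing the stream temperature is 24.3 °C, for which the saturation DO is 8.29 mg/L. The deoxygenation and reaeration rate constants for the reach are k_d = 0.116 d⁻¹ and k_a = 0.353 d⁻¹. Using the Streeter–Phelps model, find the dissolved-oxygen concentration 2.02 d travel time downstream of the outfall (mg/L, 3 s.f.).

DO ≈ 5.49 mg/L

Mixed DO = (21.5×7.11 + 6.25×0.929)/(21.5+6.25) = 158.7/27.75 = 5.718 mg/L.
Mixed L₀ = (21.5×1.62 + 6.25×40.9)/(27.75) = 290.5/27.75 = 10.47 mg/L.
Initial deficit D₀ = C_s − DO₀ = 8.29 − 5.718 = 2.572 mg/L.
D(2.02) = [0.116×10.47/(0.353−0.116)](e^(−0.116×2.02) − e^(−0.353×2.02)) + 2.572 e^(−0.353×2.02)
= 5.123 × (0.7911 − 0.4901) + 2.572 × 0.4901 = 2.803 mg/L.
DO = 8.29 − 2.803 = 5.487 mg/L.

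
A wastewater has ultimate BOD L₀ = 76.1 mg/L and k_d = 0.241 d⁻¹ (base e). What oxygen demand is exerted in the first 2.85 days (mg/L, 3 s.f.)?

y_t = L₀(1 − e^(−k_d t)) = 76.1 × (1 − e^(−0.241×2.85))
= 76.1 × (1 − 0.5032) = 76.1 × 0.4968 = 37.81 mg/L.

y ≈ 37.8 mg/L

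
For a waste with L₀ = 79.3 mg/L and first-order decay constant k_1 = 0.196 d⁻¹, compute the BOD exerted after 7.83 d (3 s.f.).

y_t = L₀(1 − e^(−k_1 t)) = 79.3 × (1 − e^(−0.196×7.83))
= 79.3 × (1 − 0.2155) = 79.3 × 0.7845 = 62.21 mg/L.

y ≈ 62.2 mg/L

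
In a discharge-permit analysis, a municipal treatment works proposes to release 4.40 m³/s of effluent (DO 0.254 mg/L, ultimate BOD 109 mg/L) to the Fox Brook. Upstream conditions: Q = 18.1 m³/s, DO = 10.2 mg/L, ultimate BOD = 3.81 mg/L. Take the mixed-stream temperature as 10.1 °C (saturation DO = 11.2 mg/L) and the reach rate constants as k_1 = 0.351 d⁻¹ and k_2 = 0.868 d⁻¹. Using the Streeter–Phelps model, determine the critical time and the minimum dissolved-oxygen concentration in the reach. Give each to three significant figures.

t_c ≈ 1.37 d; minimum DO ≈ 5.11 mg/L

Mixed DO = (18.1×10.2 + 4.40×0.254)/(18.1+4.40) = 185.7/22.50 = 8.255 mg/L.
Mixed L₀ = (18.1×3.81 + 4.40×109)/(22.50) = 548.6/22.50 = 24.38 mg/L.
Initial deficit D₀ = C_s − DO₀ = 11.2 − 8.255 = 2.945 mg/L.
t_c = (1/0.5170) ln[(0.868/0.351)(1 − 2.945×0.5170/(0.351×24.38))] = 1.934 × ln(2.033) = 1.372 d.
D_c = (0.351/0.868) × 24.38 × e^(−0.351×1.372) = 0.4044 × 24.38 × 0.6177 = 6.090 mg/L.
Minimum DO = 11.2 − 6.090 = 5.110 mg/L.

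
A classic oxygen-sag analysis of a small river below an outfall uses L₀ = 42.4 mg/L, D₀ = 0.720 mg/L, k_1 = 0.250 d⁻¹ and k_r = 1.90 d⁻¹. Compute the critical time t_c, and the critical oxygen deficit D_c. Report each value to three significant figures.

At the critical point dD/dt = 0, so k_1 L₀ e^(−k_1 t) = k_r D. Substituting D(t) from the Streeter–Phelps equation and solving for t gives
t_c = ln[(k_r/k_1)(1 − D₀(k_r−k_1)/(k_1 L₀))] / (k_r−k_1).
Here k_r−k_1 = 1.650 d⁻¹ and 1 − D₀(k_r−k_1)/(k_1 L₀) = 1 − 0.720×1.650/(0.250×42.4) = 0.8879, so
t_c = ln(7.600 × 0.8879) / 1.650 = 1.909 / 1.650 = 1.157 d.
D_c = (k_1/k_r) L₀ e^(−k_1 t_c) = (0.250/1.90) × 42.4 × e^(−0.250×1.157) = 0.1316 × 42.4 × 0.7488 = 4.178 mg/L.

t_c ≈ 1.16 d; D_c ≈ 4.18 mg/L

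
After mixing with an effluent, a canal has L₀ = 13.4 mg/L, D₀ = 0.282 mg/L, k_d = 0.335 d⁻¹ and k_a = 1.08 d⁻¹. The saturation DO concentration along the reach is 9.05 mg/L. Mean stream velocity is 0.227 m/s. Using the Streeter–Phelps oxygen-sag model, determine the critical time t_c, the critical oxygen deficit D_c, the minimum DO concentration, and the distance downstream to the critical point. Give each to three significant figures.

t_c = [1/(k_a−k_d)] ln[(k_a/k_d)(1 − D₀(k_a−k_d)/(k_d L₀))]
= [1/(1.08−0.335)] ln[(1.08/0.335)(1 − 0.282×0.7450/(0.335×13.4))]
= (1/0.7450) ln[3.224 × 0.9532] = 1.342 × ln(3.073) = 1.342 × 1.123 = 1.507 d.
L(t_c) = L₀ e^(−k_d t_c) = 13.4 × 0.6036 = 8.088 mg/L, and at the critical point k_a D_c = k_d L, so D_c = (0.335/1.08) × 8.088 = 2.509 mg/L.
Minimum DO = C_s − D_c = 9.05 − 2.509 = 6.541 mg/L.
x_c = v t_c = 0.227 m/s × 1.507 d × 86400 s/d = 29550 m ≈ 29.6 km.

t_c ≈ 1.51 d; D_c ≈ 2.51 mg/L; min DO ≈ 6.54 mg/L; x_c ≈ 29.6 km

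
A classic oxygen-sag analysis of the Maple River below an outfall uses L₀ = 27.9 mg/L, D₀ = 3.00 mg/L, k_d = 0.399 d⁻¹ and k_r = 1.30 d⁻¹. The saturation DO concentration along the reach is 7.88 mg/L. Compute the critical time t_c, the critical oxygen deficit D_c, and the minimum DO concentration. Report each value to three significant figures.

t_c ≈ 1.00 d; D_c ≈ 5.74 mg/L; min DO ≈ 2.14 mg/L

t_c = [1/(k_r−k_d)] ln[(k_r/k_d)(1 − D₀(k_r−k_d)/(k_d L₀))]
= [1/(1.30−0.399)] ln[(1.30/0.399)(1 − 3.00×0.9010/(0.399×27.9))]
= (1/0.9010) ln[3.258 × 0.7572] = 1.110 × ln(2.467) = 1.110 × 0.9030 = 1.002 d.
D_c = (k_d/k_r) L₀ e^(−k_d t_c) = (0.399/1.30) × 27.9 × e^(−0.399×1.002) = 0.3069 × 27.9 × 0.6704 = 5.741 mg/L.
Minimum DO = C_s − D_c = 7.88 − 5.741 = 2.139 mg/L.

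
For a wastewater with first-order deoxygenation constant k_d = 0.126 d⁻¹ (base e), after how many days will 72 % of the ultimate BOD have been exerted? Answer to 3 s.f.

t ≈ 10.1 d

y/L₀ = 1 − e^(−k_d t) = 0.72 ⇒ e^(−k_d t) = 0.280
t = −ln(0.280) / 0.126 = 1.273 / 0.126 = 10.10 d.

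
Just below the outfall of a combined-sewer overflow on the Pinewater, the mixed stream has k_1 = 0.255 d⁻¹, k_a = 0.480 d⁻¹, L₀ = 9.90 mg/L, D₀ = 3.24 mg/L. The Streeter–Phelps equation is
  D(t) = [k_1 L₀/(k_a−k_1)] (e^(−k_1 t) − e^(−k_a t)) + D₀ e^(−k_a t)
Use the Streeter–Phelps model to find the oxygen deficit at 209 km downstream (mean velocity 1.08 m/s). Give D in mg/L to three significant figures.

Travel time t = x/v = 209 km / (1.08 m/s) = 209000 m / 1.08 m/s = 193500 s = 2.240 d.
k_1 L₀/(k_a−k_1) = 0.255×9.90/(0.480−0.255) = 2.525/0.2250 = 11.22 mg/L.
e^(−k_1 t) = e^(−0.255×2.240) = 0.5649; e^(−k_a t) = e^(−0.480×2.240) = 0.3413.
D = 11.22 × (0.5649 − 0.3413) + 3.24 × 0.3413 = 2.509 + 1.106 = 3.615 mg/L.

D ≈ 3.61 mg/L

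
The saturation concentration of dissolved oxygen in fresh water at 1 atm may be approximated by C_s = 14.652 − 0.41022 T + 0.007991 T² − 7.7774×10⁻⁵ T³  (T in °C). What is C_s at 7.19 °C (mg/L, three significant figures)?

C_s = 14.652 − 0.41022×7.19 + 0.007991×7.19² − 7.7774×10⁻⁵×7.19³ = 12.09 mg/L.

C_s ≈ 12.1 mg/L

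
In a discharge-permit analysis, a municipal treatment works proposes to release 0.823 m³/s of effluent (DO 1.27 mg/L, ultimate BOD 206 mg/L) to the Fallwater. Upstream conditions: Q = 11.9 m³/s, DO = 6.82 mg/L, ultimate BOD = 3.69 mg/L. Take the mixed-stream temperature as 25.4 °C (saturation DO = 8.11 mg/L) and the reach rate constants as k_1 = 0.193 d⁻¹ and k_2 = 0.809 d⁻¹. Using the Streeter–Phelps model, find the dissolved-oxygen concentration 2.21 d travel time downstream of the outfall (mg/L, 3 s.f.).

Mixed DO = (11.9×6.82 + 0.823×1.27)/(11.9+0.823) = 82.20/12.72 = 6.461 mg/L.
Mixed L₀ = (11.9×3.69 + 0.823×206)/(12.72) = 213.4/12.72 = 16.78 mg/L.
Initial deficit D₀ = C_s − DO₀ = 8.11 − 6.461 = 1.649 mg/L.
D(2.21) = [0.193×16.78/(0.809−0.193)](e^(−0.193×2.21) − e^(−0.809×2.21)) + 1.649 e^(−0.809×2.21)
= 5.256 × (0.6528 − 0.1673) + 1.649 × 0.1673 = 2.828 mg/L.
DO = 8.11 − 2.828 = 5.282 mg/L.

DO ≈ 5.28 mg/L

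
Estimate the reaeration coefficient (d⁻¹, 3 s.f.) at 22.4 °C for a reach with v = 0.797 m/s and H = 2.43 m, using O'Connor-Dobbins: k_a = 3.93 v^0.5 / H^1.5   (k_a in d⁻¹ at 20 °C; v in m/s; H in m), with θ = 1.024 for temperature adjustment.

k_a ≈ 0.980 d⁻¹

k_a(20) = 3.93 × 0.797^0.5 / 2.43^1.5 = 3.93 × 0.8927 / 3.788 = 0.9262 d⁻¹.
k_a(22.4) = 0.9262 × 1.024^(22.4−20) = 0.9262 × 1.059 = 0.9805 d⁻¹.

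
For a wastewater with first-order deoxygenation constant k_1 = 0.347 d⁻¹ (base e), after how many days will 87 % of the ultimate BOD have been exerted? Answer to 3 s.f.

y/L₀ = 1 − e^(−k_1 t) = 0.87 ⇒ e^(−k_1 t) = 0.130
t = −ln(0.130) / 0.347 = 2.040 / 0.347 = 5.880 d.

t ≈ 5.88 d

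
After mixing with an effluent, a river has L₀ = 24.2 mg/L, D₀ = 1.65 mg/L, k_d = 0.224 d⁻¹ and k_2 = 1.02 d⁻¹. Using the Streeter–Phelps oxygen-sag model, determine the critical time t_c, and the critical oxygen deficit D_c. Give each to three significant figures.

t_c ≈ 1.56 d; D_c ≈ 3.75 mg/L

At the critical point dD/dt = 0, so k_d L₀ e^(−k_d t) = k_2 D. Substituting D(t) from the Streeter–Phelps equation and solving for t gives
t_c = ln[(k_2/k_d)(1 − D₀(k_2−k_d)/(k_d L₀))] / (k_2−k_d).
Here k_2−k_d = 0.7960 d⁻¹ and 1 − D₀(k_2−k_d)/(k_d L₀) = 1 − 1.65×0.7960/(0.224×24.2) = 0.7577, so
t_c = ln(4.554 × 0.7577) / 0.7960 = 1.238 / 0.7960 = 1.556 d.
L(t_c) = L₀ e^(−k_d t_c) = 24.2 × 0.7057 = 17.08 mg/L, and at the critical point k_2 D_c = k_d L, so D_c = (0.224/1.02) × 17.08 = 3.751 mg/L.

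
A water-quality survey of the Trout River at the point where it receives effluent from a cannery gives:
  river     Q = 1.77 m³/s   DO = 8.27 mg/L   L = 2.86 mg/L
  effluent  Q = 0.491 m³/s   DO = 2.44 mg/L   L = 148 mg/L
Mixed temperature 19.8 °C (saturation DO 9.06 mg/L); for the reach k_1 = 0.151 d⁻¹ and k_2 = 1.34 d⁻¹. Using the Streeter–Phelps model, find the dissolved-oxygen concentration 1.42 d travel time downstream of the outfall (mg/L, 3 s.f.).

Mixed DO = (1.77×8.27 + 0.491×2.44)/(1.77+0.491) = 15.84/2.261 = 7.004 mg/L.
Mixed L₀ = (1.77×2.86 + 0.491×148)/(2.261) = 77.73/2.261 = 34.38 mg/L.
Initial deficit D₀ = C_s − DO₀ = 9.06 − 7.004 = 2.056 mg/L.
D(1.42) = [0.151×34.38/(1.34−0.151)](e^(−0.151×1.42) − e^(−1.34×1.42)) + 2.056 e^(−1.34×1.42)
= 4.366 × (0.8070 − 0.1492) + 2.056 × 0.1492 = 3.179 mg/L.
DO = 9.06 − 3.179 = 5.881 mg/L.

DO ≈ 5.88 mg/L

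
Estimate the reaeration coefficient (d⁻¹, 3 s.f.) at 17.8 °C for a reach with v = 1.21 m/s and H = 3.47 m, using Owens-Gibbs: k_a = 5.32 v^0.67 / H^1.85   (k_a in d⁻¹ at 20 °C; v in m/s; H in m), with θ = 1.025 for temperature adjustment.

k_a(20) = 5.32 × 1.21^0.67 / 3.47^1.85 = 5.32 × 1.136 / 9.991 = 0.6050 d⁻¹.
k_a(17.8) = 0.6050 × 1.025^(17.8−20) = 0.6050 × 0.9471 = 0.5730 d⁻¹.

k_a ≈ 0.573 d⁻¹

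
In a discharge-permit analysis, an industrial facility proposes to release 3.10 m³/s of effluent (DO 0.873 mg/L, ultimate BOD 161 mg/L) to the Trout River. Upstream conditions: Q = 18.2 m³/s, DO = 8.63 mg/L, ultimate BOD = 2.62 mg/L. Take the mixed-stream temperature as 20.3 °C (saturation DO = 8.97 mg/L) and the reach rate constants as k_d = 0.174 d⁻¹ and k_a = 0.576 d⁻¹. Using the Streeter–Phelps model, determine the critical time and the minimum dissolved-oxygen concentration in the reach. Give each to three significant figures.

t_c ≈ 2.63 d; minimum DO ≈ 4.06 mg/L

Mixed DO = (18.2×8.63 + 3.10×0.873)/(18.2+3.10) = 159.8/21.30 = 7.501 mg/L.
Mixed L₀ = (18.2×2.62 + 3.10×161)/(21.30) = 546.8/21.30 = 25.67 mg/L.
Initial deficit D₀ = C_s − DO₀ = 8.97 − 7.501 = 1.469 mg/L.
t_c = (1/0.4020) ln[(0.576/0.174)(1 − 1.469×0.4020/(0.174×25.67))] = 2.488 × ln(2.873) = 2.625 d.
D_c = (0.174/0.576) × 25.67 × e^(−0.174×2.625) = 0.3021 × 25.67 × 0.6333 = 4.911 mg/L.
Minimum DO = 8.97 − 4.911 = 4.059 mg/L.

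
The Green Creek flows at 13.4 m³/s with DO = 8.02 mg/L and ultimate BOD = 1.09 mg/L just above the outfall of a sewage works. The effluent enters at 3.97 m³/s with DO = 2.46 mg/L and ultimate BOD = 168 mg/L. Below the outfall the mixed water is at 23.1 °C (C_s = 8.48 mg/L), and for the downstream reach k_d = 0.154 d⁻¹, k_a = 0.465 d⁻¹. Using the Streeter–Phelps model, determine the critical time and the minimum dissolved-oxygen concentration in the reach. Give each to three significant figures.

Mixed DO = (13.4×8.02 + 3.97×2.46)/(13.4+3.97) = 117.2/17.37 = 6.749 mg/L.
Mixed L₀ = (13.4×1.09 + 3.97×168)/(17.37) = 681.6/17.37 = 39.24 mg/L.
Initial deficit D₀ = C_s − DO₀ = 8.48 − 6.749 = 1.731 mg/L.
t_c = (1/0.3110) ln[(0.465/0.154)(1 − 1.731×0.3110/(0.154×39.24))] = 3.215 × ln(2.751) = 3.253 d.
D_c = (0.154/0.465) × 39.24 × e^(−0.154×3.253) = 0.3312 × 39.24 × 0.6059 = 7.874 mg/L.
Minimum DO = 8.48 − 7.874 = 0.6061 mg/L.

t_c ≈ 3.25 d; minimum DO ≈ 0.606 mg/L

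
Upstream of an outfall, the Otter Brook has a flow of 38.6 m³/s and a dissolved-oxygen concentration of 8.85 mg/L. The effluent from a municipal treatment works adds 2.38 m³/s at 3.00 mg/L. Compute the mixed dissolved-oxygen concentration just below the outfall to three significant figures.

Flow-weighted mixing: C = (Q_r C_r + Q_w C_w)/(Q_r + Q_w)
= (38.6×8.85 + 2.38×3.00)/(38.6 + 2.38) = 348.8/40.98 = 8.510 mg/L.

8.51 mg/L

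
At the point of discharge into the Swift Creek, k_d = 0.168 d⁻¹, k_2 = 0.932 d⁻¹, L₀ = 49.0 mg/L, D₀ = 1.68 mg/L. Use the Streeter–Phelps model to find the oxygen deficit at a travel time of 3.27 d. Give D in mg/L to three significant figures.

D ≈ 5.79 mg/L

k_d L₀/(k_2−k_d) = 0.168×49.0/(0.932−0.168) = 8.232/0.7640 = 10.77 mg/L.
e^(−k_d t) = e^(−0.168×3.270) = 0.5773; e^(−k_2 t) = e^(−0.932×3.270) = 0.04747.
D = 10.77 × (0.5773 − 0.04747) + 1.68 × 0.04747 = 5.709 + 0.07975 = 5.789 mg/L.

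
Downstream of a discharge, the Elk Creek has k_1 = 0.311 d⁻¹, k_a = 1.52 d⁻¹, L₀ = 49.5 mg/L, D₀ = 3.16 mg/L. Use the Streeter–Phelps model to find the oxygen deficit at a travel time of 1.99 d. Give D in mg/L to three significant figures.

D ≈ 6.39 mg/L

k_1 L₀/(k_a−k_1) = 0.311×49.5/(1.52−0.311) = 15.39/1.209 = 12.73 mg/L.
e^(−k_1 t) = e^(−0.311×1.990) = 0.5385; e^(−k_a t) = e^(−1.52×1.990) = 0.04857.
D = 12.73 × (0.5385 − 0.04857) + 3.16 × 0.04857 = 6.239 + 0.1535 = 6.392 mg/L.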